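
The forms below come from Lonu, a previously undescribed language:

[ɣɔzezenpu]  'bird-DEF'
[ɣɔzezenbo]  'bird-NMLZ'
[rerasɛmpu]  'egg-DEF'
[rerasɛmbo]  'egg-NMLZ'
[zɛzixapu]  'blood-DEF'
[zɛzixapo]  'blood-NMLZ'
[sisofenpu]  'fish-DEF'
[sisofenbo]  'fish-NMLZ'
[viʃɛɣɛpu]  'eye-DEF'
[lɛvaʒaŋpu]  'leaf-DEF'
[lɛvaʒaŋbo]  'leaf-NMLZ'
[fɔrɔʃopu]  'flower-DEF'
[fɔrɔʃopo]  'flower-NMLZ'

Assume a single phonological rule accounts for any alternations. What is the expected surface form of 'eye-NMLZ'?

[viʃɛɣɛpo]

The NMLZ morpheme has two allomorphs, [-bo] and [-po].
The DEF suffix, which begins with [p], is invariant after every stem; so [p] is not altered by any rule here.
So the underlying form is /-bo/, and voiced stops become voiceless after a vowel.
After 'eye', which ends in a vowel, the suffix surfaces as [-po], giving [viʃɛɣɛpo].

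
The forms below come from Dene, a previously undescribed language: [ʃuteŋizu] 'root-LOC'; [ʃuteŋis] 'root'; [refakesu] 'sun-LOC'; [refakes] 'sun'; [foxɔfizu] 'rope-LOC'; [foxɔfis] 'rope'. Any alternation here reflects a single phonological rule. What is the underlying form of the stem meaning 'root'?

The stem for 'root' ends in [z] in [ʃuteŋizu] but [s] in [ʃuteŋis].
But 'sun' keeps [s] in both environments ([refakesu], [refakes]), so there is no rule changing /s/ to [z] before the LOC suffix.
So /z/ is underlying, and a rule of word-final obstruent devoicing — voiced obstruents become voiceless word-finally — gives [s].

/ʃuteŋiz/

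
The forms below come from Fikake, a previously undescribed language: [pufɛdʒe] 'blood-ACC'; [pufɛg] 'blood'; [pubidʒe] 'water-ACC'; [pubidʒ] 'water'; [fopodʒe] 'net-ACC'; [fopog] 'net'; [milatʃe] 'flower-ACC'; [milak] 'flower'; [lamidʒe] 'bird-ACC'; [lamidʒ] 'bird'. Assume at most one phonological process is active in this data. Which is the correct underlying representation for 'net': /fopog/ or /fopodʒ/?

'net' shows [dʒ] ~ [g] at the end of the stem ([fopodʒe] vs [fopog]).
Compare 'bird', with invariant [dʒ] in [lamidʒe] and [lamidʒ]: an analysis with underlying /dʒ/ and a rule producing [g] in isolation would wrongly predict alternation here too.
Therefore /g/ is basic and [dʒ] is derived by palatalization before a front vowel (/k/ and /g/ become palato-alveolar [tʃ] and [dʒ] before a front vowel).

/fopog/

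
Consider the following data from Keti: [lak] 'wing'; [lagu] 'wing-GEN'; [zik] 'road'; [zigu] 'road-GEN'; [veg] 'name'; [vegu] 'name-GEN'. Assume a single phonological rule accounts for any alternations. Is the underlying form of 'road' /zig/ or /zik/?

/zik/

The root 'road' surfaces as [zik] and [zigu], with a stem-final [k] ~ [g] alternation.
Compare 'name', with invariant [g] in [veg] and [vegu]: an analysis with underlying /g/ and a rule producing [k] in isolation would wrongly predict alternation here too.
The underlying segment must be /k/; voiceless stops become voiced between vowels, yielding [g] there.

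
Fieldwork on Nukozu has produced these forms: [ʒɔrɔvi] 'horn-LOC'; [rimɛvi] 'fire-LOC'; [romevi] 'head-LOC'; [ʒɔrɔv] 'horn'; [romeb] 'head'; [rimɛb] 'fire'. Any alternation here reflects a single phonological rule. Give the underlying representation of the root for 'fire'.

The stem for 'fire' ends in [b] in [rimɛb] but [v] in [rimɛvi].
If /v/ were underlying and a rule turned it into [b] in isolation, 'horn' would also alternate; but it has [v] in both [ʒɔrɔv] and [ʒɔrɔvi].
Therefore /b/ is basic and [v] is derived by intervocalic spirantization (voiced stops become fricatives between vowels).

/rimɛb/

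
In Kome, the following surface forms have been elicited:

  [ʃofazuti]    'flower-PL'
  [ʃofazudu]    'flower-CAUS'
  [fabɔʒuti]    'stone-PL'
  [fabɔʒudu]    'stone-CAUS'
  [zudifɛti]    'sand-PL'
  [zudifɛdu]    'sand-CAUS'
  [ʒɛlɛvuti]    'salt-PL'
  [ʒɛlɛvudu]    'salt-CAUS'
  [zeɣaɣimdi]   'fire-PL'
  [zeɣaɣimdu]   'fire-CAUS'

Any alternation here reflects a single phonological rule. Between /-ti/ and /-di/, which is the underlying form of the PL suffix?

/-ti/

The PL suffix surfaces as [-di] and [-ti], depending on the final segment of the stem.
By contrast the CAUS suffix keeps its initial [d] throughout — that segment must be underlying.
The PL suffix is therefore /-ti/ underlyingly, with post-nasal voicing: voiceless stops become voiced after a nasal.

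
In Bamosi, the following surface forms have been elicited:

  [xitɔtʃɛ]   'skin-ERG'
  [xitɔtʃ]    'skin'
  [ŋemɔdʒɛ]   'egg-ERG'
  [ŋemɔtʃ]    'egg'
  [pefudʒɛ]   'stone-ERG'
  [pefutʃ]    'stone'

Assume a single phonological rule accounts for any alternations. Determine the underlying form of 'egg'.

The root 'egg' surfaces as [ŋemɔdʒɛ] and [ŋemɔtʃ], with a stem-final [dʒ] ~ [tʃ] alternation.
Compare 'skin', with invariant [tʃ] in [xitɔtʃɛ] and [xitɔtʃ]: an analysis with underlying /tʃ/ and a rule producing [dʒ] before the ERG suffix would wrongly predict alternation here too.
The underlying segment must be /dʒ/; voiced obstruents become voiceless word-finally, yielding [tʃ] there.

/ŋemɔdʒ/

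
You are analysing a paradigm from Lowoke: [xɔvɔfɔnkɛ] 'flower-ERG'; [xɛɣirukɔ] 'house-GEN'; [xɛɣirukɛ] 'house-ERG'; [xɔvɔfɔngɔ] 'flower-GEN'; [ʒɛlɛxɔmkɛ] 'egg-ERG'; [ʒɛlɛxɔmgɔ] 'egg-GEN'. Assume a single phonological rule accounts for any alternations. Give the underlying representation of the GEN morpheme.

The GEN morpheme has two allomorphs, [-gɔ] and [-kɔ].
By contrast the ERG suffix keeps its initial [k] throughout — that segment must be underlying.
So the underlying form is /-gɔ/, and voiced stops become voiceless after a vowel.

/-gɔ/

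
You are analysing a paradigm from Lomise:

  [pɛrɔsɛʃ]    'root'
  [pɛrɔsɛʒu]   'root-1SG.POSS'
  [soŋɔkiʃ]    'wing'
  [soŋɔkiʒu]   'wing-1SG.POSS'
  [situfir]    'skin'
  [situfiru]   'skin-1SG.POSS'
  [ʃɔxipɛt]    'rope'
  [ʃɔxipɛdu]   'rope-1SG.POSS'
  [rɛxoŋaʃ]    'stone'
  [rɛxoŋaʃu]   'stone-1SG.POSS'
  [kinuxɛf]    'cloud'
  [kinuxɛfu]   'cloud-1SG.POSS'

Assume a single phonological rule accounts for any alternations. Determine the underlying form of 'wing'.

In [soŋɔkiʃ] and [soŋɔkiʒu] the final segment of 'wing' alternates: [ʃ] ~ [ʒ].
But 'stone' keeps [ʃ] in both environments ([rɛxoŋaʃ], [rɛxoŋaʃu]), so there is no rule changing /ʃ/ to [ʒ] before the 1SG.POSS suffix.
The alternation reflects word-final obstruent devoicing: voiced obstruents become voiceless word-finally. /ʒ/ is underlying.

/soŋɔkiʒ/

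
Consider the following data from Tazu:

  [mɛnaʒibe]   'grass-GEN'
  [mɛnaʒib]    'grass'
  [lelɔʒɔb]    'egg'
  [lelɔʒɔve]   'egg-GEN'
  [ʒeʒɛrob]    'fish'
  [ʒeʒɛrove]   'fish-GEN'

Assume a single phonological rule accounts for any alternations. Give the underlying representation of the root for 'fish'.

The root 'fish' surfaces as [ʒeʒɛrob] and [ʒeʒɛrove], with a stem-final [b] ~ [v] alternation.
But 'grass' keeps [b] in both environments ([mɛnaʒib], [mɛnaʒibe]), so there is no rule changing /b/ to [v] before the GEN suffix.
The underlying segment must be /v/; voiced fricatives become stops word-finally, yielding [b] there.

/ʒeʒɛrov/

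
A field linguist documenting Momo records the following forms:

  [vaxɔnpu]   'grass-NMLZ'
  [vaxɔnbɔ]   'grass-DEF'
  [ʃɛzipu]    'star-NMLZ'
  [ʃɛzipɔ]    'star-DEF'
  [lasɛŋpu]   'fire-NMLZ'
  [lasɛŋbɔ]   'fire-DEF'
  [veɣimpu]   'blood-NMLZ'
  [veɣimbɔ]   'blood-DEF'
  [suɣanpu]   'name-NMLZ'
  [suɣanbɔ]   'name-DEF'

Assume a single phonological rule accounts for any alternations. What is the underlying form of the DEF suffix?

The DEF morpheme has two allomorphs, [-bɔ] and [-pɔ].
The NMLZ suffix, which begins with [p], is invariant after every stem; so [p] is not altered by any rule here.
So the underlying form is /-bɔ/, and voiced stops become voiceless after a vowel.

/-bɔ/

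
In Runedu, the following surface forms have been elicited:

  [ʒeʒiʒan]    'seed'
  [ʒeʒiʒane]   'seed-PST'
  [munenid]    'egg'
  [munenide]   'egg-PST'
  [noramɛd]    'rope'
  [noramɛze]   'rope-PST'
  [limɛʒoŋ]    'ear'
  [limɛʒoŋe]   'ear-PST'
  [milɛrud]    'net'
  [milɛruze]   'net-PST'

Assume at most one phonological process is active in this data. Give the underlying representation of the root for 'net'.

The stem for 'net' ends in [d] in [milɛrud] but [z] in [milɛruze].
Compare 'egg', with invariant [d] in [munenid] and [munenide]: an analysis with underlying /d/ and a rule producing [z] before the PST suffix would wrongly predict alternation here too.
Therefore /z/ is basic and [d] is derived by word-final hardening (voiced fricatives become stops word-finally).
The underlying form of 'net' is therefore /milɛruz/.

/milɛruz/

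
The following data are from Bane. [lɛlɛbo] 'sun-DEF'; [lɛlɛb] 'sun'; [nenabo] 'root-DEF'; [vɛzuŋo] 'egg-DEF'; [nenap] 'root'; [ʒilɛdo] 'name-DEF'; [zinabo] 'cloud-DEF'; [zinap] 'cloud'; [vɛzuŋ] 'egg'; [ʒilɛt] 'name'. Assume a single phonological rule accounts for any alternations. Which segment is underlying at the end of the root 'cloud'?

'cloud' shows [b] ~ [p] at the end of the stem ([zinabo] vs [zinap]).
But 'sun' keeps [b] in both environments ([lɛlɛbo], [lɛlɛb]), so there is no rule changing /b/ to [p] in isolation.
The underlying segment must be /p/; voiceless stops become voiced between vowels, yielding [b] there.

/p/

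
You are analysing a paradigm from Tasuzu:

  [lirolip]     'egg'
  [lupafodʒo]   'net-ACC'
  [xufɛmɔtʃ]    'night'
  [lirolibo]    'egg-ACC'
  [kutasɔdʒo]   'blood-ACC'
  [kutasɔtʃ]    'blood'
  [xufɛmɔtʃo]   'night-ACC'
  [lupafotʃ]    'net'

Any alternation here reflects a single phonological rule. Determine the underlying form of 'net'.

'net' shows [dʒ] ~ [tʃ] at the end of the stem ([lupafodʒo] vs [lupafotʃ]).
The stem 'night' ([xufɛmɔtʃo], [xufɛmɔtʃ]) shows [tʃ] unchanged in both environments, so [tʃ] cannot be basic with [dʒ] derived before the ACC suffix.
The alternation reflects word-final obstruent devoicing: voiced obstruents become voiceless word-finally. /dʒ/ is underlying.

/lupafodʒ/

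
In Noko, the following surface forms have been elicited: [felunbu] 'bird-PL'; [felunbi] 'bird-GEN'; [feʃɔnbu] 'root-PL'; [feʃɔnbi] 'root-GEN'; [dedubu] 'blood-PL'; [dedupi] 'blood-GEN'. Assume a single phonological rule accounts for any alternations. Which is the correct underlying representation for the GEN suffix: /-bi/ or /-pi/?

/-pi/

The GEN suffix surfaces as [-bi] and [-pi], depending on the final segment of the stem.
The PL suffix, which begins with [b], is invariant after every stem; so [b] is not altered by any rule here.
The GEN suffix is therefore /-pi/ underlyingly, with post-nasal voicing: voiceless stops become voiced after a nasal.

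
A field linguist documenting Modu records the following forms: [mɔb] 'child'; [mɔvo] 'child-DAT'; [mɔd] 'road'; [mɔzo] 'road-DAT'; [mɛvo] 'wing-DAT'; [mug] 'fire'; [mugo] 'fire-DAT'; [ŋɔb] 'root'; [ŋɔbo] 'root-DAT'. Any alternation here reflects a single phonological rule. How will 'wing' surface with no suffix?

[mɛb]

The stem for 'child' ends in [b] in [mɔb] but [v] in [mɔvo].
The stem 'root' ([ŋɔb], [ŋɔbo]) shows [b] unchanged in both environments, so [b] cannot be basic with [v] derived before the DAT suffix.
So /v/ is underlying, and a rule of word-final hardening — voiced fricatives become stops word-finally — gives [b].
The one attested form of 'wing', [mɛvo], shows underlying /mɛv/. Applying the same rule word-finally gives [mɛb].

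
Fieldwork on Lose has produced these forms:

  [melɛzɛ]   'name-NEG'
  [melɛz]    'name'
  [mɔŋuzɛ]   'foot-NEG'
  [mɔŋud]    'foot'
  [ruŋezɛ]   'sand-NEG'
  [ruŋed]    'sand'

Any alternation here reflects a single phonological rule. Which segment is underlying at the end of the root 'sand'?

In [ruŋezɛ] and [ruŋed] the final segment of 'sand' alternates: [z] ~ [d].
Compare 'name', with invariant [z] in [melɛzɛ] and [melɛz]: an analysis with underlying /z/ and a rule producing [d] in isolation would wrongly predict alternation here too.
Therefore /d/ is basic and [z] is derived by intervocalic spirantization (voiced stops become fricatives between vowels).

/d/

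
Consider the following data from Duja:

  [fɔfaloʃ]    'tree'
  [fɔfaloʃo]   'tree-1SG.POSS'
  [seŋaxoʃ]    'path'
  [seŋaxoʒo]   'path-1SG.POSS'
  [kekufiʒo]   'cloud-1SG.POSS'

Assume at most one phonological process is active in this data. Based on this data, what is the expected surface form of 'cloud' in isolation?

In [seŋaxoʒo] and [seŋaxoʃ] the final segment of 'path' alternates: [ʒ] ~ [ʃ].
Compare 'tree', with invariant [ʃ] in [fɔfaloʃo] and [fɔfaloʃ]: an analysis with underlying /ʃ/ and a rule producing [ʒ] before the 1SG.POSS suffix would wrongly predict alternation here too.
The alternation reflects word-final obstruent devoicing: voiced obstruents become voiceless word-finally. /ʒ/ is underlying.
The one attested form of 'cloud', [kekufiʒo], shows underlying /kekufiʒ/. Applying the same rule word-finally gives [kekufiʃ].

[kekufiʃ]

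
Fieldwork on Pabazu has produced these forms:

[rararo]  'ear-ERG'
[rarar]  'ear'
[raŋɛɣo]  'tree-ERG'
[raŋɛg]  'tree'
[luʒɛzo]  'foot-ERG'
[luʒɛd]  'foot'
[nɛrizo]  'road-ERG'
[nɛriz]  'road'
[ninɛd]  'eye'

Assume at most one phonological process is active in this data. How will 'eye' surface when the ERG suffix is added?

In [luʒɛzo] and [luʒɛd] the final segment of 'foot' alternates: [z] ~ [d].
The stem 'road' ([nɛrizo], [nɛriz]) shows [z] unchanged in both environments, so [z] cannot be basic with [d] derived in isolation.
So /d/ is underlying, and a rule of intervocalic spirantization — voiced stops become fricatives between vowels — gives [z].
From [ninɛd] the stem 'eye' is /ninɛd/; between vowels this yields [ninɛzo].

[ninɛzo]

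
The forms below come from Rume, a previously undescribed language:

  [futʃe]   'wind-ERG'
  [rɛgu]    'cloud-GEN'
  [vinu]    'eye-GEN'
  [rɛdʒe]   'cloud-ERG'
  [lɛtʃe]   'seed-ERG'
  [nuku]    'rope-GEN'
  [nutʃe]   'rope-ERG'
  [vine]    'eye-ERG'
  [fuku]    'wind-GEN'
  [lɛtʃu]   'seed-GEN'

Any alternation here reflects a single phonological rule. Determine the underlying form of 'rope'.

/nuk/

'rope' shows [tʃ] ~ [k] at the end of the stem ([nutʃe] vs [nuku]).
The stem 'seed' ([lɛtʃe], [lɛtʃu]) shows [tʃ] unchanged in both environments, so [tʃ] cannot be basic with [k] derived before the GEN suffix.
Therefore /k/ is basic and [tʃ] is derived by palatalization before a front vowel (/k/ and /g/ become palato-alveolar [tʃ] and [dʒ] before a front vowel).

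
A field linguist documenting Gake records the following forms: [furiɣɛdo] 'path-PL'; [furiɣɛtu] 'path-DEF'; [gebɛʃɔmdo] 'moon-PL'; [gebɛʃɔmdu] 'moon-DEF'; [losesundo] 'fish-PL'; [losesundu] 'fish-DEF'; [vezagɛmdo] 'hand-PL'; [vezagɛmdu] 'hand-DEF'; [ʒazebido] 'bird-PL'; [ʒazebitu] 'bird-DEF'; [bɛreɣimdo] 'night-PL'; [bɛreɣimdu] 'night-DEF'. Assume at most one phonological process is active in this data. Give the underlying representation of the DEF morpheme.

The DEF morpheme has two allomorphs, [-du] and [-tu].
The PL suffix, which begins with [d], is invariant after every stem; so [d] is not altered by any rule here.
The DEF suffix is therefore /-tu/ underlyingly, with post-nasal voicing: voiceless stops become voiced after a nasal.

/-tu/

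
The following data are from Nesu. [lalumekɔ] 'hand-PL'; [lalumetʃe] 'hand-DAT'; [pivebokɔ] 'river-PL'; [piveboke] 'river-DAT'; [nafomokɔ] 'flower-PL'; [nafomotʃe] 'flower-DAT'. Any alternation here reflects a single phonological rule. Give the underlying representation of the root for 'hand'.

/lalumetʃ/

In [lalumekɔ] and [lalumetʃe] the final segment of 'hand' alternates: [k] ~ [tʃ].
Compare 'river', with invariant [k] in [pivebokɔ] and [piveboke]: an analysis with underlying /k/ and a rule producing [tʃ] before the DAT suffix would wrongly predict alternation here too.
The underlying segment must be /tʃ/; palato-alveolar /tʃ/ becomes [k] when no front vowel follows, yielding [k] there.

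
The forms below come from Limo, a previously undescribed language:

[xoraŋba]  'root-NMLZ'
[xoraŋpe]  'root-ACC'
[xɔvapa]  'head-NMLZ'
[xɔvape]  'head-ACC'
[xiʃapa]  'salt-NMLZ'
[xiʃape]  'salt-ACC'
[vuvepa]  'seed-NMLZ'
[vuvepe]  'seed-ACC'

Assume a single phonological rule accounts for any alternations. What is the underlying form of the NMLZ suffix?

The NMLZ morpheme has two allomorphs, [-ba] and [-pa].
By contrast the ACC suffix keeps its initial [p] throughout — that segment must be underlying.
So the underlying form is /-ba/, and voiced stops become voiceless after a vowel.

/-ba/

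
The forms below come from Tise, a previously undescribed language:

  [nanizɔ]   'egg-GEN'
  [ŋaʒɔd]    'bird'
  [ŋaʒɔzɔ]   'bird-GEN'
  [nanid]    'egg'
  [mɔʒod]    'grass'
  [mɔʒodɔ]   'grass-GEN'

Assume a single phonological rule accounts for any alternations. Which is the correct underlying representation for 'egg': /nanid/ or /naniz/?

The root 'egg' surfaces as [nanid] and [nanizɔ], with a stem-final [d] ~ [z] alternation.
If /d/ were underlying and a rule turned it into [z] before the GEN suffix, 'grass' would also alternate; but it has [d] in both [mɔʒod] and [mɔʒodɔ].
So /z/ is underlying, and a rule of word-final hardening — voiced fricatives become stops word-finally — gives [d].

/naniz/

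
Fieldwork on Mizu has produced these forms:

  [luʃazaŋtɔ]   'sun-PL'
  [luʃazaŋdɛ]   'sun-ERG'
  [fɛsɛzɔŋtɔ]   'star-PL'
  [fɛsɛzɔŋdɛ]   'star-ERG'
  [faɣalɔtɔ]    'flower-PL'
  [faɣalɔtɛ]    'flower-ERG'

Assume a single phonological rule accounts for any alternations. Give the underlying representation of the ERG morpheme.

/-dɛ/

The ERG morpheme has two allomorphs, [-dɛ] and [-tɛ].
By contrast the PL suffix keeps its initial [t] throughout — that segment must be underlying.
The ERG suffix is therefore /-dɛ/ underlyingly, with post-vocalic devoicing: voiced stops become voiceless after a vowel.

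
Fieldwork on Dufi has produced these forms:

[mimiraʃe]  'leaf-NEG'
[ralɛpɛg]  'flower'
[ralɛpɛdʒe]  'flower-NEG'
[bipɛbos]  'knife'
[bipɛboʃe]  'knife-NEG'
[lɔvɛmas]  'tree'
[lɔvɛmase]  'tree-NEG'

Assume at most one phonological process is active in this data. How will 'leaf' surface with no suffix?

[mimiras]

The root 'knife' surfaces as [bipɛbos] and [bipɛboʃe], with a stem-final [s] ~ [ʃ] alternation.
The stem 'tree' ([lɔvɛmas], [lɔvɛmase]) shows [s] unchanged in both environments, so [s] cannot be basic with [ʃ] derived before the NEG suffix.
The underlying segment must be /ʃ/; palato-alveolar /dʒ/ and /ʃ/ become [g] and [s] when no front vowel follows, yielding [s] there.
From [mimiraʃe] the stem 'leaf' is /mimiraʃ/; when no front vowel follows this yields [mimiras].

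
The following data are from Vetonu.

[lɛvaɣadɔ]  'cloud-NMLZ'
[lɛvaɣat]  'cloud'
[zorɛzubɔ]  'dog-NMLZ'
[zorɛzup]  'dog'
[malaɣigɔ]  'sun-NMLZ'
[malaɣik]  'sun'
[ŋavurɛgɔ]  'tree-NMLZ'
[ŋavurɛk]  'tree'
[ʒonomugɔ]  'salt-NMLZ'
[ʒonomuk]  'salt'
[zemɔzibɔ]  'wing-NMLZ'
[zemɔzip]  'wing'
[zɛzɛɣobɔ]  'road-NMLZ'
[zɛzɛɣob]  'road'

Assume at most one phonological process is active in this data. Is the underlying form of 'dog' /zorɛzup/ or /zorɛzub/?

The stem for 'dog' ends in [b] in [zorɛzubɔ] but [p] in [zorɛzup].
But 'road' keeps [b] in both environments ([zɛzɛɣobɔ], [zɛzɛɣob]), so there is no rule changing /b/ to [p] in isolation.
So /p/ is underlying, and a rule of intervocalic voicing — voiceless stops become voiced between vowels — gives [b].

/zorɛzup/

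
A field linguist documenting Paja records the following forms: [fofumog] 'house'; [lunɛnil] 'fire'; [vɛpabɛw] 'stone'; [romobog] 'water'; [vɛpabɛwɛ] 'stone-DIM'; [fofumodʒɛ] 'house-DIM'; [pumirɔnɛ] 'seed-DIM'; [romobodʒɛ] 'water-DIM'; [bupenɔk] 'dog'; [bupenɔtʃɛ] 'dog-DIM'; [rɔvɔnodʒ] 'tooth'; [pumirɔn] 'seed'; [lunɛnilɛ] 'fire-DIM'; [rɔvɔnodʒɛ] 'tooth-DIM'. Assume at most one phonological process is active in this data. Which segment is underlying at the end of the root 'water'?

/g/

'water' shows [dʒ] ~ [g] at the end of the stem ([romobodʒɛ] vs [romobog]).
But 'tooth' keeps [dʒ] in both environments ([rɔvɔnodʒɛ], [rɔvɔnodʒ]), so there is no rule changing /dʒ/ to [g] in isolation.
Therefore /g/ is basic and [dʒ] is derived by palatalization before a front vowel (/k/ and /g/ become palato-alveolar [tʃ] and [dʒ] before a front vowel).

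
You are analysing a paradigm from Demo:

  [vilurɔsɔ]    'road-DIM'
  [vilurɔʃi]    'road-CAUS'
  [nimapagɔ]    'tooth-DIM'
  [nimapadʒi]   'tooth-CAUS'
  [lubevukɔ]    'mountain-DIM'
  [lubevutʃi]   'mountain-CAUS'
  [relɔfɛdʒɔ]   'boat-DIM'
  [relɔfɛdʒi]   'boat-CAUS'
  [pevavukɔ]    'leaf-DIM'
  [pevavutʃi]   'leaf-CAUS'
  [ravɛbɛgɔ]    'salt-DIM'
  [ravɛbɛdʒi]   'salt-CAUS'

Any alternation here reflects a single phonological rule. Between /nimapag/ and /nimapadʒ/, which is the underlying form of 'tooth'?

'tooth' shows [g] ~ [dʒ] at the end of the stem ([nimapagɔ] vs [nimapadʒi]).
But 'boat' keeps [dʒ] in both environments ([relɔfɛdʒɔ], [relɔfɛdʒi]), so there is no rule changing /dʒ/ to [g] before the DIM suffix.
Therefore /g/ is basic and [dʒ] is derived by palatalization before a front vowel (/k/, /g/ and /s/ become palato-alveolar [tʃ], [dʒ] and [ʃ] before a front vowel).

/nimapag/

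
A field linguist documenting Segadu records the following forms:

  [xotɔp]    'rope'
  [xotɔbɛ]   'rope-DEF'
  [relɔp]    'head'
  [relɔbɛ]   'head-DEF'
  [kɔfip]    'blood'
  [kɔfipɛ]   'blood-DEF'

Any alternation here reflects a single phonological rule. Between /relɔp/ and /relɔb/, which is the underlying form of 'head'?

/relɔb/

In [relɔp] and [relɔbɛ] the final segment of 'head' alternates: [p] ~ [b].
Compare 'blood', with invariant [p] in [kɔfip] and [kɔfipɛ]: an analysis with underlying /p/ and a rule producing [b] before the DEF suffix would wrongly predict alternation here too.
The alternation reflects word-final obstruent devoicing: voiced obstruents become voiceless word-finally. /b/ is underlying.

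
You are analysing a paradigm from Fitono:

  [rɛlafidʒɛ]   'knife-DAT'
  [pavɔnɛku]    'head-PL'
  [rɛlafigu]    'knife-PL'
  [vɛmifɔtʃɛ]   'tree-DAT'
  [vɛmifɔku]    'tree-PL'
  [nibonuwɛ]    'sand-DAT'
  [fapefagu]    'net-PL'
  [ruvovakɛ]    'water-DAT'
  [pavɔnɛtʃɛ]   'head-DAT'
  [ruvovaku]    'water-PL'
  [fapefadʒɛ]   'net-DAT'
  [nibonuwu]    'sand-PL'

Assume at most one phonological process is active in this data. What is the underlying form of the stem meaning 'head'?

'head' shows [k] ~ [tʃ] at the end of the stem ([pavɔnɛku] vs [pavɔnɛtʃɛ]).
The stem 'water' ([ruvovaku], [ruvovakɛ]) shows [k] unchanged in both environments, so [k] cannot be basic with [tʃ] derived before the DAT suffix.
So /tʃ/ is underlying, and a rule of depalatalization — palato-alveolar /tʃ/ and /dʒ/ become [k] and [g] when no front vowel follows — gives [k].
The underlying form of 'head' is therefore /pavɔnɛtʃ/.

/pavɔnɛtʃ/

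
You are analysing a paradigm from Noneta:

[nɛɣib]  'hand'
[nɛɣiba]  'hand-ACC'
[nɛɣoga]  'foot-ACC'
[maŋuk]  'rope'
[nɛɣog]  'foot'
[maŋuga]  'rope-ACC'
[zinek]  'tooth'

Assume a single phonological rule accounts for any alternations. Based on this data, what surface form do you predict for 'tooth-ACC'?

'rope' shows [g] ~ [k] at the end of the stem ([maŋuga] vs [maŋuk]).
If /g/ were underlying and a rule turned it into [k] in isolation, 'foot' would also alternate; but it has [g] in both [nɛɣoga] and [nɛɣog].
The underlying segment must be /k/; voiceless stops become voiced between vowels, yielding [g] there.
The one attested form of 'tooth', [zinek], shows underlying /zinek/. Applying the same rule between vowels gives [zinega].

[zinega]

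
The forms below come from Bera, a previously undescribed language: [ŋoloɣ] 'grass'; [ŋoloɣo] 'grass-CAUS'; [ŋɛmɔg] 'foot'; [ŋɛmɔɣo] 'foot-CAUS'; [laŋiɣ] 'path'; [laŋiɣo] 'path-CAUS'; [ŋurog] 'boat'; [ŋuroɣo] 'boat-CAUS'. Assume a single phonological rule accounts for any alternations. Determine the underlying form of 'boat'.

In [ŋurog] and [ŋuroɣo] the final segment of 'boat' alternates: [g] ~ [ɣ].
If /ɣ/ were underlying and a rule turned it into [g] in isolation, 'path' would also alternate; but it has [ɣ] in both [laŋiɣ] and [laŋiɣo].
Therefore /g/ is basic and [ɣ] is derived by intervocalic spirantization (voiced stops become fricatives between vowels).

/ŋurog/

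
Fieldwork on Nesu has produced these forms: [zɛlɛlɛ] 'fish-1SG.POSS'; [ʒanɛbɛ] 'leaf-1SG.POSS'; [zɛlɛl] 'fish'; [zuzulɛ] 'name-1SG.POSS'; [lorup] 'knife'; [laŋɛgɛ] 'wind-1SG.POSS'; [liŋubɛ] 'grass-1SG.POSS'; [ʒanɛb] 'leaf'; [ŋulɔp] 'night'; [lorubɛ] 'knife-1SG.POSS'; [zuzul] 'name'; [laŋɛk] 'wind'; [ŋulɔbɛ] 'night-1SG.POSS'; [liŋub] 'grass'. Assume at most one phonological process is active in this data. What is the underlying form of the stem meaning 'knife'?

In [lorubɛ] and [lorup] the final segment of 'knife' alternates: [b] ~ [p].
The stem 'leaf' ([ʒanɛbɛ], [ʒanɛb]) shows [b] unchanged in both environments, so [b] cannot be basic with [p] derived in isolation.
Therefore /p/ is basic and [b] is derived by intervocalic voicing (voiceless stops become voiced between vowels).
The underlying form of 'knife' is therefore /lorup/.

/lorup/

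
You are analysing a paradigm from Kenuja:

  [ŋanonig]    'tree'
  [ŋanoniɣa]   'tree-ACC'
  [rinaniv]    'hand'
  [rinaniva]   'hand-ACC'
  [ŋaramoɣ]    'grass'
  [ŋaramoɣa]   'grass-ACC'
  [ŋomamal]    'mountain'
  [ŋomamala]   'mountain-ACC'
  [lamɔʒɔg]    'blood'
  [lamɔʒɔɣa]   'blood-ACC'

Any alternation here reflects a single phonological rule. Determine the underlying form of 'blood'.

/lamɔʒɔg/

The root 'blood' surfaces as [lamɔʒɔg] and [lamɔʒɔɣa], with a stem-final [g] ~ [ɣ] alternation.
The stem 'grass' ([ŋaramoɣ], [ŋaramoɣa]) shows [ɣ] unchanged in both environments, so [ɣ] cannot be basic with [g] derived in isolation.
The alternation reflects intervocalic spirantization: voiced stops become fricatives between vowels. /g/ is underlying.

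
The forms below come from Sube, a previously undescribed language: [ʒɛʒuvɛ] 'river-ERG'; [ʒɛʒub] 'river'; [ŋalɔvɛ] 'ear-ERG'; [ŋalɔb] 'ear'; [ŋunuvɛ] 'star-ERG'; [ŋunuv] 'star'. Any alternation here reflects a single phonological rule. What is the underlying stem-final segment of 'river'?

In [ʒɛʒuvɛ] and [ʒɛʒub] the final segment of 'river' alternates: [v] ~ [b].
But 'star' keeps [v] in both environments ([ŋunuvɛ], [ŋunuv]), so there is no rule changing /v/ to [b] in isolation.
The underlying segment must be /b/; voiced stops become fricatives between vowels, yielding [v] there.

/b/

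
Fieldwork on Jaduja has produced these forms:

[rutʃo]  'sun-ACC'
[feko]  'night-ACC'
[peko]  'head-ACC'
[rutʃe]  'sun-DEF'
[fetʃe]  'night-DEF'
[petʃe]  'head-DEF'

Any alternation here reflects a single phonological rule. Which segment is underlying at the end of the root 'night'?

'night' shows [tʃ] ~ [k] at the end of the stem ([fetʃe] vs [feko]).
Compare 'sun', with invariant [tʃ] in [rutʃe] and [rutʃo]: an analysis with underlying /tʃ/ and a rule producing [k] before the ACC suffix would wrongly predict alternation here too.
The underlying segment must be /k/; /k/ becomes palato-alveolar [tʃ] before a front vowel, yielding [tʃ] there.

/k/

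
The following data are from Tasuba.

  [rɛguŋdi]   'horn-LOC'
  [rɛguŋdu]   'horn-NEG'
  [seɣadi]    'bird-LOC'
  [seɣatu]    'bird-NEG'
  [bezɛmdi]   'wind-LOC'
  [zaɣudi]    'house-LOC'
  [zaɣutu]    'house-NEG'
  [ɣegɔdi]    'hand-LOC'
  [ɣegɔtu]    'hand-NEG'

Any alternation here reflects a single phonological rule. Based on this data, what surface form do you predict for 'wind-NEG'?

The NEG morpheme has two allomorphs, [-du] and [-tu].
The LOC suffix, which begins with [d], is invariant after every stem; so [d] is not altered by any rule here.
The NEG suffix is therefore /-tu/ underlyingly, with post-nasal voicing: voiceless stops become voiced after a nasal.
After 'wind', which ends in a nasal, the suffix surfaces as [-du], giving [bezɛmdu].

[bezɛmdu]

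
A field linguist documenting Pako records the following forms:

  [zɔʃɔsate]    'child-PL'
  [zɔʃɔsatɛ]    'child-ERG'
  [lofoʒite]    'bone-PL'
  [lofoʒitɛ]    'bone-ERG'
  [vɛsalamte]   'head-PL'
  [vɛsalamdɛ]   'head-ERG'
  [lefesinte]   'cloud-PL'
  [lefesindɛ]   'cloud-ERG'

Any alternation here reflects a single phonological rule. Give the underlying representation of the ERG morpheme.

/-dɛ/

The ERG morpheme has two allomorphs, [-dɛ] and [-tɛ].
By contrast the PL suffix keeps its initial [t] throughout — that segment must be underlying.
The ERG suffix is therefore /-dɛ/ underlyingly, with post-vocalic devoicing: voiced stops become voiceless after a vowel.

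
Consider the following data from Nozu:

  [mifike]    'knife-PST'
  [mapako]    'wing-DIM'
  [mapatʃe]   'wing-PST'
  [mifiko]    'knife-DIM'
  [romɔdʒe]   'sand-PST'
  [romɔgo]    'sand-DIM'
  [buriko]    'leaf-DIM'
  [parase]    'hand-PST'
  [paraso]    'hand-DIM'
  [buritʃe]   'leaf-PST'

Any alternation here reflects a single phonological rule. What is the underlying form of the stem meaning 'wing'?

The root 'wing' surfaces as [mapatʃe] and [mapako], with a stem-final [tʃ] ~ [k] alternation.
The stem 'knife' ([mifike], [mifiko]) shows [k] unchanged in both environments, so [k] cannot be basic with [tʃ] derived before the PST suffix.
Therefore /tʃ/ is basic and [k] is derived by depalatalization (palato-alveolar /tʃ/ and /dʒ/ become [k] and [g] when no front vowel follows).
So 'wing' = /mapatʃ/.

/mapatʃ/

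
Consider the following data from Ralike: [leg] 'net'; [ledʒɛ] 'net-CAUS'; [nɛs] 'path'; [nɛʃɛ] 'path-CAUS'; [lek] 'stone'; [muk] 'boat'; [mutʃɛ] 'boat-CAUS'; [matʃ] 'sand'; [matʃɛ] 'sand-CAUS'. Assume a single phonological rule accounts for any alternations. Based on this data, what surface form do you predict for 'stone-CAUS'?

The root 'boat' surfaces as [muk] and [mutʃɛ], with a stem-final [k] ~ [tʃ] alternation.
If /tʃ/ were underlying and a rule turned it into [k] in isolation, 'sand' would also alternate; but it has [tʃ] in both [matʃ] and [matʃɛ].
Therefore /k/ is basic and [tʃ] is derived by palatalization before a front vowel (/k/, /g/ and /s/ become palato-alveolar [tʃ], [dʒ] and [ʃ] before a front vowel).
From [lek] the stem 'stone' is /lek/; before a front vowel this yields [letʃɛ].

[letʃɛ]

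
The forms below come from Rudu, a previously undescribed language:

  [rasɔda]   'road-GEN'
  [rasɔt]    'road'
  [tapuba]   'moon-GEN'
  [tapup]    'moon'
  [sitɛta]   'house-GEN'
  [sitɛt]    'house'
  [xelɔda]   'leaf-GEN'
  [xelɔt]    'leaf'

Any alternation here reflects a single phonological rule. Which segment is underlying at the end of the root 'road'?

/d/

The root 'road' surfaces as [rasɔda] and [rasɔt], with a stem-final [d] ~ [t] alternation.
Compare 'house', with invariant [t] in [sitɛta] and [sitɛt]: an analysis with underlying /t/ and a rule producing [d] before the GEN suffix would wrongly predict alternation here too.
So /d/ is underlying, and a rule of word-final obstruent devoicing — voiced obstruents become voiceless word-finally — gives [t].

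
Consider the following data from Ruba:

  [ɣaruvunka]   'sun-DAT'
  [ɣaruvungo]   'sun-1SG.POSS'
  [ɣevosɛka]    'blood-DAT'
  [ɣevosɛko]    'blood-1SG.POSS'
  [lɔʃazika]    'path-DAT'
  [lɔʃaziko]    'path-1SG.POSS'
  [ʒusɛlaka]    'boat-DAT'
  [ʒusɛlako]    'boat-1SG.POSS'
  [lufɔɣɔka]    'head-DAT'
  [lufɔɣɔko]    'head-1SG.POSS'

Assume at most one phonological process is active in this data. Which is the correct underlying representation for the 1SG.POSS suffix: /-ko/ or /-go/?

The 1SG.POSS suffix surfaces as [-go] and [-ko], depending on the final segment of the stem.
By contrast the DAT suffix keeps its initial [k] throughout — that segment must be underlying.
So the underlying form is /-go/, and voiced stops become voiceless after a vowel.

/-go/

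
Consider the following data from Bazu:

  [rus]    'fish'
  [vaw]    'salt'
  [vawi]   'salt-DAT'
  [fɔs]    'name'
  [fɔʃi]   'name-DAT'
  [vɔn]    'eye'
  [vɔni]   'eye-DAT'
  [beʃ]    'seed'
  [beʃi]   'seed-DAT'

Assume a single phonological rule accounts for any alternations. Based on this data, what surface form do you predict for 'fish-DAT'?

[ruʃi]

'name' shows [s] ~ [ʃ] at the end of the stem ([fɔs] vs [fɔʃi]).
If /ʃ/ were underlying and a rule turned it into [s] in isolation, 'seed' would also alternate; but it has [ʃ] in both [beʃ] and [beʃi].
The underlying segment must be /s/; /s/ becomes palato-alveolar [ʃ] before a front vowel, yielding [ʃ] there.
From [rus] the stem 'fish' is /rus/; before a front vowel this yields [ruʃi].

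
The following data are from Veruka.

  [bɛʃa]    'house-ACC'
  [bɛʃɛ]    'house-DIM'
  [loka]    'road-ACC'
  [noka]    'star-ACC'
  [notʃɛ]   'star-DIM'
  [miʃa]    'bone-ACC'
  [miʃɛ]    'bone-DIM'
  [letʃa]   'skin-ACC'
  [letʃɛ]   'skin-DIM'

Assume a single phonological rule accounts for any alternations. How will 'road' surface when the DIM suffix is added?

The stem for 'star' ends in [k] in [noka] but [tʃ] in [notʃɛ].
If /tʃ/ were underlying and a rule turned it into [k] before the ACC suffix, 'skin' would also alternate; but it has [tʃ] in both [letʃa] and [letʃɛ].
The underlying segment must be /k/; /k/ becomes palato-alveolar [tʃ] before a front vowel, yielding [tʃ] there.
The one attested form of 'road', [loka], shows underlying /lok/. Applying the same rule before a front vowel gives [lotʃɛ].

[lotʃɛ]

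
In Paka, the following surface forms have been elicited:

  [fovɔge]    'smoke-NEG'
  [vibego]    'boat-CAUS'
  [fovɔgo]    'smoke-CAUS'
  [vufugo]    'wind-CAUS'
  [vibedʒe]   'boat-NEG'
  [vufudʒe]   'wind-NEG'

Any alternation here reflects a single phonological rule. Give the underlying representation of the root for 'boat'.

/vibedʒ/

In [vibedʒe] and [vibego] the final segment of 'boat' alternates: [dʒ] ~ [g].
The stem 'smoke' ([fovɔge], [fovɔgo]) shows [g] unchanged in both environments, so [g] cannot be basic with [dʒ] derived before the NEG suffix.
So /dʒ/ is underlying, and a rule of depalatalization — palato-alveolar /dʒ/ becomes [g] when no front vowel follows — gives [g].
Hence 'boat' is /vibedʒ/ underlyingly.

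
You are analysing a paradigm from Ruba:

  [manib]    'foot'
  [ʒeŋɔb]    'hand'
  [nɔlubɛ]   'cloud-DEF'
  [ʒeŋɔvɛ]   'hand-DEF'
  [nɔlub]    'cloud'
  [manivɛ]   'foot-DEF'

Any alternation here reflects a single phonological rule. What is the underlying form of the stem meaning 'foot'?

The stem for 'foot' ends in [b] in [manib] but [v] in [manivɛ].
The stem 'cloud' ([nɔlub], [nɔlubɛ]) shows [b] unchanged in both environments, so [b] cannot be basic with [v] derived before the DEF suffix.
The underlying segment must be /v/; voiced fricatives become stops word-finally, yielding [b] there.
The underlying form of 'foot' is therefore /maniv/.

/maniv/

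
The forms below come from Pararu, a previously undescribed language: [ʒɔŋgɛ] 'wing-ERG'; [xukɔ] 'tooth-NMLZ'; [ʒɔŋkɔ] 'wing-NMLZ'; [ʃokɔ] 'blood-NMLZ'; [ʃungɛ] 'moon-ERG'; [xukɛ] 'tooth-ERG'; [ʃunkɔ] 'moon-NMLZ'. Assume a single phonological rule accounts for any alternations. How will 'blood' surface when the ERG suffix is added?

[ʃokɛ]

The ERG suffix surfaces as [-gɛ] and [-kɛ], depending on the final segment of the stem.
By contrast the NMLZ suffix keeps its initial [k] throughout — that segment must be underlying.
The ERG suffix is therefore /-gɛ/ underlyingly, with post-vocalic devoicing: voiced stops become voiceless after a vowel.
After 'blood', which ends in a vowel, the suffix surfaces as [-kɛ], giving [ʃokɛ].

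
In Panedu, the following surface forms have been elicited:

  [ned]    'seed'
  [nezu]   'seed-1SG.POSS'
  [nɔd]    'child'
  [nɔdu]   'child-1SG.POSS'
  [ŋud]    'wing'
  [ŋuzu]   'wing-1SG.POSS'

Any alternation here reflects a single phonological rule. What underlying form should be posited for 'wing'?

In [ŋud] and [ŋuzu] the final segment of 'wing' alternates: [d] ~ [z].
Compare 'child', with invariant [d] in [nɔd] and [nɔdu]: an analysis with underlying /d/ and a rule producing [z] before the 1SG.POSS suffix would wrongly predict alternation here too.
The alternation reflects word-final hardening: voiced fricatives become stops word-finally. /z/ is underlying.
Hence 'wing' is /ŋuz/ underlyingly.

/ŋuz/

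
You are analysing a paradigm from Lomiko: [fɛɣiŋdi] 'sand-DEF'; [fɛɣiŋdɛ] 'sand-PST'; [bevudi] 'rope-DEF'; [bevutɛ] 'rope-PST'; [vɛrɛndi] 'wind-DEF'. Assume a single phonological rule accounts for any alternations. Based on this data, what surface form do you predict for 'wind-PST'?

The PST morpheme has two allomorphs, [-dɛ] and [-tɛ].
The DEF suffix, which begins with [d], is invariant after every stem; so [d] is not altered by any rule here.
The PST suffix is therefore /-tɛ/ underlyingly, with post-nasal voicing: voiceless stops become voiced after a nasal.
After 'wind', which ends in a nasal, the suffix surfaces as [-dɛ], giving [vɛrɛndɛ].

[vɛrɛndɛ]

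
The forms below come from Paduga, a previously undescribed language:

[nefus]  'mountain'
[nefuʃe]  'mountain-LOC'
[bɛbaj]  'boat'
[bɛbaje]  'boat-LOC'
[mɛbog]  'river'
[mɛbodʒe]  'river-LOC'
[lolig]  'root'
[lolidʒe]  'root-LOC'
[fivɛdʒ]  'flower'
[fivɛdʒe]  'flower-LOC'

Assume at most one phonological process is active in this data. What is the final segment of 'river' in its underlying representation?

The stem for 'river' ends in [g] in [mɛbog] but [dʒ] in [mɛbodʒe].
But 'flower' keeps [dʒ] in both environments ([fivɛdʒ], [fivɛdʒe]), so there is no rule changing /dʒ/ to [g] in isolation.
The alternation reflects palatalization before a front vowel: /g/ and /s/ become palato-alveolar [dʒ] and [ʃ] before a front vowel. /g/ is underlying.

/g/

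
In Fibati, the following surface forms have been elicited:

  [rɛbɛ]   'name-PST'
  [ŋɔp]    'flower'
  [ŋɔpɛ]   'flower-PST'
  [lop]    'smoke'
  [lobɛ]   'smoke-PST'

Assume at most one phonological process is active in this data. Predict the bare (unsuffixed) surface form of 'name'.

[rɛp]

'smoke' shows [p] ~ [b] at the end of the stem ([lop] vs [lobɛ]).
Compare 'flower', with invariant [p] in [ŋɔp] and [ŋɔpɛ]: an analysis with underlying /p/ and a rule producing [b] before the PST suffix would wrongly predict alternation here too.
Therefore /b/ is basic and [p] is derived by word-final obstruent devoicing (voiced obstruents become voiceless word-finally).
From [rɛbɛ] the stem 'name' is /rɛb/; word-finally this yields [rɛp].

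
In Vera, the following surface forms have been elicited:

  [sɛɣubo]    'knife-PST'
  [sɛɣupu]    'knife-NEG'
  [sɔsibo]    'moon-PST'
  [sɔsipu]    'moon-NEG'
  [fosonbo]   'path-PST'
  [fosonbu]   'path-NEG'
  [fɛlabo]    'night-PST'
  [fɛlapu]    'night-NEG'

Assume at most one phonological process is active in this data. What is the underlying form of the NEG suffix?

The NEG suffix surfaces as [-bu] and [-pu], depending on the final segment of the stem.
By contrast the PST suffix keeps its initial [b] throughout — that segment must be underlying.
So the underlying form is /-pu/, and voiceless stops become voiced after a nasal.

/-pu/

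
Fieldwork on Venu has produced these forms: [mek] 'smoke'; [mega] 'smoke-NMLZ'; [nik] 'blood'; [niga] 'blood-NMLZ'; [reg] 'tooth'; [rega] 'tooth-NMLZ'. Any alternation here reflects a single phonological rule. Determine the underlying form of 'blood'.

The root 'blood' surfaces as [nik] and [niga], with a stem-final [k] ~ [g] alternation.
But 'tooth' keeps [g] in both environments ([reg], [rega]), so there is no rule changing /g/ to [k] in isolation.
The alternation reflects intervocalic voicing: voiceless stops become voiced between vowels. /k/ is underlying.
So 'blood' = /nik/.

/nik/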